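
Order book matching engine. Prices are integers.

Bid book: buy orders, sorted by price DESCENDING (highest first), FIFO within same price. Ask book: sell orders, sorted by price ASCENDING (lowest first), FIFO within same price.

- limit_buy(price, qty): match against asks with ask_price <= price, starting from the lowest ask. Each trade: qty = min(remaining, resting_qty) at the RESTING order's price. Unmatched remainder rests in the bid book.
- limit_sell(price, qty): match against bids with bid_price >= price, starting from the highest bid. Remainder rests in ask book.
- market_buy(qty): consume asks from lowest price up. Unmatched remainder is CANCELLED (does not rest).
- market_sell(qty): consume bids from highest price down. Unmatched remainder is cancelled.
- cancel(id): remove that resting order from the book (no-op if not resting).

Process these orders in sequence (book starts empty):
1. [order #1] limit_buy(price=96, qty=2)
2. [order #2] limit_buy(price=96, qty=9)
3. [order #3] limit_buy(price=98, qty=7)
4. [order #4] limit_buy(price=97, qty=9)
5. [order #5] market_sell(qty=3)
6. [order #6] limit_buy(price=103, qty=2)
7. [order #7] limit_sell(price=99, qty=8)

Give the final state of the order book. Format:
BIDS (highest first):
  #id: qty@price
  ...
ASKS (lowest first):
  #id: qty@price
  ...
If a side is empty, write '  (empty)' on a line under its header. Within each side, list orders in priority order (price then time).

After op 1 [order #1] limit_buy(price=96, qty=2): fills=none; bids=[#1:2@96] asks=[-]
After op 2 [order #2] limit_buy(price=96, qty=9): fills=none; bids=[#1:2@96 #2:9@96] asks=[-]
After op 3 [order #3] limit_buy(price=98, qty=7): fills=none; bids=[#3:7@98 #1:2@96 #2:9@96] asks=[-]
After op 4 [order #4] limit_buy(price=97, qty=9): fills=none; bids=[#3:7@98 #4:9@97 #1:2@96 #2:9@96] asks=[-]
After op 5 [order #5] market_sell(qty=3): fills=#3x#5:3@98; bids=[#3:4@98 #4:9@97 #1:2@96 #2:9@96] asks=[-]
After op 6 [order #6] limit_buy(price=103, qty=2): fills=none; bids=[#6:2@103 #3:4@98 #4:9@97 #1:2@96 #2:9@96] asks=[-]
After op 7 [order #7] limit_sell(price=99, qty=8): fills=#6x#7:2@103; bids=[#3:4@98 #4:9@97 #1:2@96 #2:9@96] asks=[#7:6@99]

Answer: BIDS (highest first):
  #3: 4@98
  #4: 9@97
  #1: 2@96
  #2: 9@96
ASKS (lowest first):
  #7: 6@99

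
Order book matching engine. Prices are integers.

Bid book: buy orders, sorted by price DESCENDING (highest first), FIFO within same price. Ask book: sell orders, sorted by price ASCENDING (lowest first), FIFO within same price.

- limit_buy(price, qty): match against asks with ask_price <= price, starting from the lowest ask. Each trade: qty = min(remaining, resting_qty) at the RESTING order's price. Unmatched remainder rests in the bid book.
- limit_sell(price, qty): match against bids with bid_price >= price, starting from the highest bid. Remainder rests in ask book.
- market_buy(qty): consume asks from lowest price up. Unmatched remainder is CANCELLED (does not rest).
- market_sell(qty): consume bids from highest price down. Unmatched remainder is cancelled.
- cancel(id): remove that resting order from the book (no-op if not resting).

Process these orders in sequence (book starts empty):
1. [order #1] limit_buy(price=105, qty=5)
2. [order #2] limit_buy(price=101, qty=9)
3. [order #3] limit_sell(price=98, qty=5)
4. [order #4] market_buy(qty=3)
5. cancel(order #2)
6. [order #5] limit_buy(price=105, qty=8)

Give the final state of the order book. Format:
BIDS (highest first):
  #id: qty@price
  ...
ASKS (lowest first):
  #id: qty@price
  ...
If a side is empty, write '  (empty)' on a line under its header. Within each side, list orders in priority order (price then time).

After op 1 [order #1] limit_buy(price=105, qty=5): fills=none; bids=[#1:5@105] asks=[-]
After op 2 [order #2] limit_buy(price=101, qty=9): fills=none; bids=[#1:5@105 #2:9@101] asks=[-]
After op 3 [order #3] limit_sell(price=98, qty=5): fills=#1x#3:5@105; bids=[#2:9@101] asks=[-]
After op 4 [order #4] market_buy(qty=3): fills=none; bids=[#2:9@101] asks=[-]
After op 5 cancel(order #2): fills=none; bids=[-] asks=[-]
After op 6 [order #5] limit_buy(price=105, qty=8): fills=none; bids=[#5:8@105] asks=[-]

Answer: BIDS (highest first):
  #5: 8@105
ASKS (lowest first):
  (empty)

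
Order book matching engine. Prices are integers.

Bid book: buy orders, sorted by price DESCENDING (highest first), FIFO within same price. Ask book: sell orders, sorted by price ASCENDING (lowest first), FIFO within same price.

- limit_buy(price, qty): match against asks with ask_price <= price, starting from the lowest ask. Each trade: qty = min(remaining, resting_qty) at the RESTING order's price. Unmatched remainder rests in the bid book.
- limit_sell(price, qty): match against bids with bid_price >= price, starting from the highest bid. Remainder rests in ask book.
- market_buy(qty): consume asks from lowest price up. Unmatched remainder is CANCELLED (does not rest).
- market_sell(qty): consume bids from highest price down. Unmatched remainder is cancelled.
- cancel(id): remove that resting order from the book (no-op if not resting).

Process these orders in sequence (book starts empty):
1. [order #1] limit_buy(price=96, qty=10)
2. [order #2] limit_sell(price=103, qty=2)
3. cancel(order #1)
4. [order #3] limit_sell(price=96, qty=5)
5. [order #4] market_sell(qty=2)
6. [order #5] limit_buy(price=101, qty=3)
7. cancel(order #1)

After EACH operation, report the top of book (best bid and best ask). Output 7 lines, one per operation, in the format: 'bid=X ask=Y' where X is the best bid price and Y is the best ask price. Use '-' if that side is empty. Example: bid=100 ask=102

After op 1 [order #1] limit_buy(price=96, qty=10): fills=none; bids=[#1:10@96] asks=[-]
After op 2 [order #2] limit_sell(price=103, qty=2): fills=none; bids=[#1:10@96] asks=[#2:2@103]
After op 3 cancel(order #1): fills=none; bids=[-] asks=[#2:2@103]
After op 4 [order #3] limit_sell(price=96, qty=5): fills=none; bids=[-] asks=[#3:5@96 #2:2@103]
After op 5 [order #4] market_sell(qty=2): fills=none; bids=[-] asks=[#3:5@96 #2:2@103]
After op 6 [order #5] limit_buy(price=101, qty=3): fills=#5x#3:3@96; bids=[-] asks=[#3:2@96 #2:2@103]
After op 7 cancel(order #1): fills=none; bids=[-] asks=[#3:2@96 #2:2@103]

Answer: bid=96 ask=-
bid=96 ask=103
bid=- ask=103
bid=- ask=96
bid=- ask=96
bid=- ask=96
bid=- ask=96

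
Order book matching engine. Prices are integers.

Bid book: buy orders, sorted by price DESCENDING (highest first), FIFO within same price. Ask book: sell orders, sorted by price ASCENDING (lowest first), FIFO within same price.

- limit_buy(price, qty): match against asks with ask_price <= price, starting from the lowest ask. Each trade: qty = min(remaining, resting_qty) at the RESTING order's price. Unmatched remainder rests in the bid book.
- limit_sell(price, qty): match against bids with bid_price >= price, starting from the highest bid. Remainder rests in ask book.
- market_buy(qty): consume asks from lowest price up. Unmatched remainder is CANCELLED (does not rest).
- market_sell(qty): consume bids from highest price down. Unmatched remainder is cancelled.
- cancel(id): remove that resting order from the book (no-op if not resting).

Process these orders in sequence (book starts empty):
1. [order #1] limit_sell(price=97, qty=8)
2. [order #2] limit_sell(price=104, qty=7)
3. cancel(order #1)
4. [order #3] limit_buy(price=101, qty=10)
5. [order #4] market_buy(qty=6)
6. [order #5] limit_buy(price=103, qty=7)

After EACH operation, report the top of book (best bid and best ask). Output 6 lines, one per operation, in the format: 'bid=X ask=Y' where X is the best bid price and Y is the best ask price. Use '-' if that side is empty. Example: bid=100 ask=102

Answer: bid=- ask=97
bid=- ask=97
bid=- ask=104
bid=101 ask=104
bid=101 ask=104
bid=103 ask=104

Derivation:
After op 1 [order #1] limit_sell(price=97, qty=8): fills=none; bids=[-] asks=[#1:8@97]
After op 2 [order #2] limit_sell(price=104, qty=7): fills=none; bids=[-] asks=[#1:8@97 #2:7@104]
After op 3 cancel(order #1): fills=none; bids=[-] asks=[#2:7@104]
After op 4 [order #3] limit_buy(price=101, qty=10): fills=none; bids=[#3:10@101] asks=[#2:7@104]
After op 5 [order #4] market_buy(qty=6): fills=#4x#2:6@104; bids=[#3:10@101] asks=[#2:1@104]
After op 6 [order #5] limit_buy(price=103, qty=7): fills=none; bids=[#5:7@103 #3:10@101] asks=[#2:1@104]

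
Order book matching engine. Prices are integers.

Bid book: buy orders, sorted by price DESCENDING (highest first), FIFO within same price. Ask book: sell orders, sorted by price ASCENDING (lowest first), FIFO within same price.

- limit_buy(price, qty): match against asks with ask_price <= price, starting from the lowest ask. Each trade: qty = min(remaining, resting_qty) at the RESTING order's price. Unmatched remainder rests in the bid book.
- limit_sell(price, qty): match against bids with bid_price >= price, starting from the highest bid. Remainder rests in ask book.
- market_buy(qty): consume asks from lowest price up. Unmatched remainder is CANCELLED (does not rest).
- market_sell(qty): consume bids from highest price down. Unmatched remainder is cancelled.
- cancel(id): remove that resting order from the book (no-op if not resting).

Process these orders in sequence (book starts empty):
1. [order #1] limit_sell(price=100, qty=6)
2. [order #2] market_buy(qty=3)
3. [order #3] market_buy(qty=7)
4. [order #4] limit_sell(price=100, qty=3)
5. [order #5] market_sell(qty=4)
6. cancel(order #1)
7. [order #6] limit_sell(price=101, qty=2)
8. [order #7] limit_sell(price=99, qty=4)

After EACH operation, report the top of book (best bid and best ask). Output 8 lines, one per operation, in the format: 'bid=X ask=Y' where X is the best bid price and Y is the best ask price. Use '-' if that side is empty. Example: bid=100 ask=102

Answer: bid=- ask=100
bid=- ask=100
bid=- ask=-
bid=- ask=100
bid=- ask=100
bid=- ask=100
bid=- ask=100
bid=- ask=99

Derivation:
After op 1 [order #1] limit_sell(price=100, qty=6): fills=none; bids=[-] asks=[#1:6@100]
After op 2 [order #2] market_buy(qty=3): fills=#2x#1:3@100; bids=[-] asks=[#1:3@100]
After op 3 [order #3] market_buy(qty=7): fills=#3x#1:3@100; bids=[-] asks=[-]
After op 4 [order #4] limit_sell(price=100, qty=3): fills=none; bids=[-] asks=[#4:3@100]
After op 5 [order #5] market_sell(qty=4): fills=none; bids=[-] asks=[#4:3@100]
After op 6 cancel(order #1): fills=none; bids=[-] asks=[#4:3@100]
After op 7 [order #6] limit_sell(price=101, qty=2): fills=none; bids=[-] asks=[#4:3@100 #6:2@101]
After op 8 [order #7] limit_sell(price=99, qty=4): fills=none; bids=[-] asks=[#7:4@99 #4:3@100 #6:2@101]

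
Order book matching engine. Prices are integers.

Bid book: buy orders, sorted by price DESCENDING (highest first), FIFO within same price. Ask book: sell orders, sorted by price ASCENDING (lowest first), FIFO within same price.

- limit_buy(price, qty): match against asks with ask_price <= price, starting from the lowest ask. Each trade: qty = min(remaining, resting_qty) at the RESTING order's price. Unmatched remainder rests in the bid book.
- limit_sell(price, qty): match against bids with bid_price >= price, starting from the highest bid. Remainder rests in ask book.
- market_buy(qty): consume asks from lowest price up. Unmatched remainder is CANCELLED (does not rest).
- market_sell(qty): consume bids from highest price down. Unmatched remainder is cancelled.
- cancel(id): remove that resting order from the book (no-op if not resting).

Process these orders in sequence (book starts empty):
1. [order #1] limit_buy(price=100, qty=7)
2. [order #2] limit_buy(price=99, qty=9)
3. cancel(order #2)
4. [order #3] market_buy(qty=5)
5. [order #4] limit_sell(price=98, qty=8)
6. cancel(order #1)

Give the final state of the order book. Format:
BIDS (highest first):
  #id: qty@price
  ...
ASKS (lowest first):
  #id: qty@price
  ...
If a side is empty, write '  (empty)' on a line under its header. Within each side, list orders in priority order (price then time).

After op 1 [order #1] limit_buy(price=100, qty=7): fills=none; bids=[#1:7@100] asks=[-]
After op 2 [order #2] limit_buy(price=99, qty=9): fills=none; bids=[#1:7@100 #2:9@99] asks=[-]
After op 3 cancel(order #2): fills=none; bids=[#1:7@100] asks=[-]
After op 4 [order #3] market_buy(qty=5): fills=none; bids=[#1:7@100] asks=[-]
After op 5 [order #4] limit_sell(price=98, qty=8): fills=#1x#4:7@100; bids=[-] asks=[#4:1@98]
After op 6 cancel(order #1): fills=none; bids=[-] asks=[#4:1@98]

Answer: BIDS (highest first):
  (empty)
ASKS (lowest first):
  #4: 1@98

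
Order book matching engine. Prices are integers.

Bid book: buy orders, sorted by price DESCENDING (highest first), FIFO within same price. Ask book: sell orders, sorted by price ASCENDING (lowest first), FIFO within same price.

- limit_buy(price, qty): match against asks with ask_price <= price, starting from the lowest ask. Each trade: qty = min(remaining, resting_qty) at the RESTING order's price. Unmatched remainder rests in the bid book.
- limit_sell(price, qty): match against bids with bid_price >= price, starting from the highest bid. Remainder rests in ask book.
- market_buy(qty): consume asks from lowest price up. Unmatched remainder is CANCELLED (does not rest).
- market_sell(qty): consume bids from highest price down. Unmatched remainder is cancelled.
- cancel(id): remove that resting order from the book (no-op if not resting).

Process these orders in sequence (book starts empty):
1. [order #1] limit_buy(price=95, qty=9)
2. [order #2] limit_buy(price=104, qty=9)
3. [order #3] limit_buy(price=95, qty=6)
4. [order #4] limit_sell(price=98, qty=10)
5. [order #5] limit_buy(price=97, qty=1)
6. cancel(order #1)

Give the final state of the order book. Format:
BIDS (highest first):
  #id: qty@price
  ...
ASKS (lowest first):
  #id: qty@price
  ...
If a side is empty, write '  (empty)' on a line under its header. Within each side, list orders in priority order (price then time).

Answer: BIDS (highest first):
  #5: 1@97
  #3: 6@95
ASKS (lowest first):
  #4: 1@98

Derivation:
After op 1 [order #1] limit_buy(price=95, qty=9): fills=none; bids=[#1:9@95] asks=[-]
After op 2 [order #2] limit_buy(price=104, qty=9): fills=none; bids=[#2:9@104 #1:9@95] asks=[-]
After op 3 [order #3] limit_buy(price=95, qty=6): fills=none; bids=[#2:9@104 #1:9@95 #3:6@95] asks=[-]
After op 4 [order #4] limit_sell(price=98, qty=10): fills=#2x#4:9@104; bids=[#1:9@95 #3:6@95] asks=[#4:1@98]
After op 5 [order #5] limit_buy(price=97, qty=1): fills=none; bids=[#5:1@97 #1:9@95 #3:6@95] asks=[#4:1@98]
After op 6 cancel(order #1): fills=none; bids=[#5:1@97 #3:6@95] asks=[#4:1@98]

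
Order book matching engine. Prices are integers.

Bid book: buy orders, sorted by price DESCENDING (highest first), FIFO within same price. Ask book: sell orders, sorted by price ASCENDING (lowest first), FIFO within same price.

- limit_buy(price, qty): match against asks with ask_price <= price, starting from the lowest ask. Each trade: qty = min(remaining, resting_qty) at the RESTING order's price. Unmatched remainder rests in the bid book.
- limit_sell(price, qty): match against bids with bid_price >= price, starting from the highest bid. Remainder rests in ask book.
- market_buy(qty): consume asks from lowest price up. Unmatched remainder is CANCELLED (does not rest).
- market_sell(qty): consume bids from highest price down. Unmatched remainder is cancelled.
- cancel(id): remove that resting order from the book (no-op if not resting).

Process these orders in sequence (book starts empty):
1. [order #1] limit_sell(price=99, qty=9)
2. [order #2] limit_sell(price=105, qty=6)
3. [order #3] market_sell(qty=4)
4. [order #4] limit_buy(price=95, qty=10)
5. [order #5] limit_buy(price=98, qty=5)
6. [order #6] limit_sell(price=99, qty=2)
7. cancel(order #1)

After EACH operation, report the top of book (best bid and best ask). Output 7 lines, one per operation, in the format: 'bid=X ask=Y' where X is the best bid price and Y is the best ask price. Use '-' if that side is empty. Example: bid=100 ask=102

Answer: bid=- ask=99
bid=- ask=99
bid=- ask=99
bid=95 ask=99
bid=98 ask=99
bid=98 ask=99
bid=98 ask=99

Derivation:
After op 1 [order #1] limit_sell(price=99, qty=9): fills=none; bids=[-] asks=[#1:9@99]
After op 2 [order #2] limit_sell(price=105, qty=6): fills=none; bids=[-] asks=[#1:9@99 #2:6@105]
After op 3 [order #3] market_sell(qty=4): fills=none; bids=[-] asks=[#1:9@99 #2:6@105]
After op 4 [order #4] limit_buy(price=95, qty=10): fills=none; bids=[#4:10@95] asks=[#1:9@99 #2:6@105]
After op 5 [order #5] limit_buy(price=98, qty=5): fills=none; bids=[#5:5@98 #4:10@95] asks=[#1:9@99 #2:6@105]
After op 6 [order #6] limit_sell(price=99, qty=2): fills=none; bids=[#5:5@98 #4:10@95] asks=[#1:9@99 #6:2@99 #2:6@105]
After op 7 cancel(order #1): fills=none; bids=[#5:5@98 #4:10@95] asks=[#6:2@99 #2:6@105]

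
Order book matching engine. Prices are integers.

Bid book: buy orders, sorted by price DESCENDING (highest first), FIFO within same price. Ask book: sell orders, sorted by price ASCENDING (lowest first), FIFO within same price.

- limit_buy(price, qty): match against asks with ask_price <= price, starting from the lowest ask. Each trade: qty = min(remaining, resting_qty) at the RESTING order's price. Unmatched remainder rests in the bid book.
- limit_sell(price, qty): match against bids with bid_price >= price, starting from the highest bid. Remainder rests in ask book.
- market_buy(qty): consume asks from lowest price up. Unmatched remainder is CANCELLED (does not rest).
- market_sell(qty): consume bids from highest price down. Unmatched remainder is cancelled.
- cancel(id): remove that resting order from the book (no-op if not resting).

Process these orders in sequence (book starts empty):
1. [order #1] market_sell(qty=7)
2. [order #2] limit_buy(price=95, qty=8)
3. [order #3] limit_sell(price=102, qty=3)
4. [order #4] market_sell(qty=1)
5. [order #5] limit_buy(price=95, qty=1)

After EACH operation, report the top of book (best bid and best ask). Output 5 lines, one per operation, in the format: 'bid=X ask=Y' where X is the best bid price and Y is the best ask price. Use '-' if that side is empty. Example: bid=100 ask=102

After op 1 [order #1] market_sell(qty=7): fills=none; bids=[-] asks=[-]
After op 2 [order #2] limit_buy(price=95, qty=8): fills=none; bids=[#2:8@95] asks=[-]
After op 3 [order #3] limit_sell(price=102, qty=3): fills=none; bids=[#2:8@95] asks=[#3:3@102]
After op 4 [order #4] market_sell(qty=1): fills=#2x#4:1@95; bids=[#2:7@95] asks=[#3:3@102]
After op 5 [order #5] limit_buy(price=95, qty=1): fills=none; bids=[#2:7@95 #5:1@95] asks=[#3:3@102]

Answer: bid=- ask=-
bid=95 ask=-
bid=95 ask=102
bid=95 ask=102
bid=95 ask=102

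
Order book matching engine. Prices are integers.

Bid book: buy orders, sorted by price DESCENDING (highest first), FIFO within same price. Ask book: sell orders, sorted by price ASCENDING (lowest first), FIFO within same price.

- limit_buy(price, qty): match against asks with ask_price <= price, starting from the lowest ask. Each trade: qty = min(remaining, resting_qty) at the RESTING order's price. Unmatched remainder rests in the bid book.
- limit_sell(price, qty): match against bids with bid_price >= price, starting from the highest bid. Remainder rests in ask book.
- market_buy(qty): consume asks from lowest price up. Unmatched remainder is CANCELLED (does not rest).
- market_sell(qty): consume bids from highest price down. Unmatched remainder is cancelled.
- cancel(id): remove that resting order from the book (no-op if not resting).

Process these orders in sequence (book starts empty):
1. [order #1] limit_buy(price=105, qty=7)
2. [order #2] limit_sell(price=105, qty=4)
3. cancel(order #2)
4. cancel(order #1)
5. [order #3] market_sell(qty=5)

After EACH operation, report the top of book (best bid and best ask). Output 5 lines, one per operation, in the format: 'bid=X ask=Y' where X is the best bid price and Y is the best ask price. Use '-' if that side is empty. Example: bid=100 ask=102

After op 1 [order #1] limit_buy(price=105, qty=7): fills=none; bids=[#1:7@105] asks=[-]
After op 2 [order #2] limit_sell(price=105, qty=4): fills=#1x#2:4@105; bids=[#1:3@105] asks=[-]
After op 3 cancel(order #2): fills=none; bids=[#1:3@105] asks=[-]
After op 4 cancel(order #1): fills=none; bids=[-] asks=[-]
After op 5 [order #3] market_sell(qty=5): fills=none; bids=[-] asks=[-]

Answer: bid=105 ask=-
bid=105 ask=-
bid=105 ask=-
bid=- ask=-
bid=- ask=-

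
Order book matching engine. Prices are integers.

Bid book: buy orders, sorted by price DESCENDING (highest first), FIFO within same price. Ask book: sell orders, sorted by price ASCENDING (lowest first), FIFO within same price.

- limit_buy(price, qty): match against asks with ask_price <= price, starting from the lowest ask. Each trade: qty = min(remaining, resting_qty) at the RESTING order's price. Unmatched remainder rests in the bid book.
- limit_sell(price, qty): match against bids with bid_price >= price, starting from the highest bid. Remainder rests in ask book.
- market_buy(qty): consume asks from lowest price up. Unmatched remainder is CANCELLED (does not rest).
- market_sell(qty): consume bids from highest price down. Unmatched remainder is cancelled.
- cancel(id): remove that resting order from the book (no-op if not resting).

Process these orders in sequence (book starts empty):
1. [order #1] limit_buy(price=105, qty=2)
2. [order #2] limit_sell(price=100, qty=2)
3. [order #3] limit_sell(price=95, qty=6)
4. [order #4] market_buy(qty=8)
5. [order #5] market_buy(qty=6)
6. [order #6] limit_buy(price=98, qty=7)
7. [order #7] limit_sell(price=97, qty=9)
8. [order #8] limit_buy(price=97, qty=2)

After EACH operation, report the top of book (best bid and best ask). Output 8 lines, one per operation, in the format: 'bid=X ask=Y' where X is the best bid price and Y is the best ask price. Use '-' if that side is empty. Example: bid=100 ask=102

Answer: bid=105 ask=-
bid=- ask=-
bid=- ask=95
bid=- ask=-
bid=- ask=-
bid=98 ask=-
bid=- ask=97
bid=- ask=-

Derivation:
After op 1 [order #1] limit_buy(price=105, qty=2): fills=none; bids=[#1:2@105] asks=[-]
After op 2 [order #2] limit_sell(price=100, qty=2): fills=#1x#2:2@105; bids=[-] asks=[-]
After op 3 [order #3] limit_sell(price=95, qty=6): fills=none; bids=[-] asks=[#3:6@95]
After op 4 [order #4] market_buy(qty=8): fills=#4x#3:6@95; bids=[-] asks=[-]
After op 5 [order #5] market_buy(qty=6): fills=none; bids=[-] asks=[-]
After op 6 [order #6] limit_buy(price=98, qty=7): fills=none; bids=[#6:7@98] asks=[-]
After op 7 [order #7] limit_sell(price=97, qty=9): fills=#6x#7:7@98; bids=[-] asks=[#7:2@97]
After op 8 [order #8] limit_buy(price=97, qty=2): fills=#8x#7:2@97; bids=[-] asks=[-]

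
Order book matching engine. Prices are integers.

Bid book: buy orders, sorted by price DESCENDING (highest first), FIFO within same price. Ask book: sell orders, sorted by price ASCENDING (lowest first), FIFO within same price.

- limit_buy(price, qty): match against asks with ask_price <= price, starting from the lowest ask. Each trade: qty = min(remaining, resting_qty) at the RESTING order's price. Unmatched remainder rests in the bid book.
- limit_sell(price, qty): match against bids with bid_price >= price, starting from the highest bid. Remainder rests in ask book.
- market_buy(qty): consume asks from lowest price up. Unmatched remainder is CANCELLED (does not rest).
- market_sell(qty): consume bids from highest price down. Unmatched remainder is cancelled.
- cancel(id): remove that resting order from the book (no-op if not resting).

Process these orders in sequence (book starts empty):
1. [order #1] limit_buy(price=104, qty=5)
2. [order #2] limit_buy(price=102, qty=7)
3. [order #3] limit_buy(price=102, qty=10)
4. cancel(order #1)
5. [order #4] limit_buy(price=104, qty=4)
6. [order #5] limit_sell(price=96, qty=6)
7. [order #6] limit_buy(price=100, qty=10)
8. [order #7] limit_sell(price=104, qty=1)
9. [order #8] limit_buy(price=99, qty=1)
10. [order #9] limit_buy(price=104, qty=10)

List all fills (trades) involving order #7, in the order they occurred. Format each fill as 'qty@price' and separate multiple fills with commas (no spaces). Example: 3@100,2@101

After op 1 [order #1] limit_buy(price=104, qty=5): fills=none; bids=[#1:5@104] asks=[-]
After op 2 [order #2] limit_buy(price=102, qty=7): fills=none; bids=[#1:5@104 #2:7@102] asks=[-]
After op 3 [order #3] limit_buy(price=102, qty=10): fills=none; bids=[#1:5@104 #2:7@102 #3:10@102] asks=[-]
After op 4 cancel(order #1): fills=none; bids=[#2:7@102 #3:10@102] asks=[-]
After op 5 [order #4] limit_buy(price=104, qty=4): fills=none; bids=[#4:4@104 #2:7@102 #3:10@102] asks=[-]
After op 6 [order #5] limit_sell(price=96, qty=6): fills=#4x#5:4@104 #2x#5:2@102; bids=[#2:5@102 #3:10@102] asks=[-]
After op 7 [order #6] limit_buy(price=100, qty=10): fills=none; bids=[#2:5@102 #3:10@102 #6:10@100] asks=[-]
After op 8 [order #7] limit_sell(price=104, qty=1): fills=none; bids=[#2:5@102 #3:10@102 #6:10@100] asks=[#7:1@104]
After op 9 [order #8] limit_buy(price=99, qty=1): fills=none; bids=[#2:5@102 #3:10@102 #6:10@100 #8:1@99] asks=[#7:1@104]
After op 10 [order #9] limit_buy(price=104, qty=10): fills=#9x#7:1@104; bids=[#9:9@104 #2:5@102 #3:10@102 #6:10@100 #8:1@99] asks=[-]

Answer: 1@104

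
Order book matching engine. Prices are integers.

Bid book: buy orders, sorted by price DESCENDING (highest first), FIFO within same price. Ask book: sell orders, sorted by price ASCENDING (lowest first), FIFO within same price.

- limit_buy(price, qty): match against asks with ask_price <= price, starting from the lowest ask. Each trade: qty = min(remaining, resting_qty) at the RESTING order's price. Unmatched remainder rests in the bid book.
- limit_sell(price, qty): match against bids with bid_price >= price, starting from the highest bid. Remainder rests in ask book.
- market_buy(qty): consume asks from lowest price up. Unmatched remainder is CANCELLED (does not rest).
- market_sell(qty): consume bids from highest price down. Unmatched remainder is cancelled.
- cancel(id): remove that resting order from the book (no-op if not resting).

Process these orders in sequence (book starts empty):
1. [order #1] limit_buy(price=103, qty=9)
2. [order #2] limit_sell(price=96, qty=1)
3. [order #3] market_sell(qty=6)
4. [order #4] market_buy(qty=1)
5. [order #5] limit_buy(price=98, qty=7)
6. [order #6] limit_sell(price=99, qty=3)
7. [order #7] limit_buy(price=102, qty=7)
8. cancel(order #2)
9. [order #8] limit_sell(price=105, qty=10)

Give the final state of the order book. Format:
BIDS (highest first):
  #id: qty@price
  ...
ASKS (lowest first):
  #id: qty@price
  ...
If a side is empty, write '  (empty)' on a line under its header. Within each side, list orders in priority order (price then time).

After op 1 [order #1] limit_buy(price=103, qty=9): fills=none; bids=[#1:9@103] asks=[-]
After op 2 [order #2] limit_sell(price=96, qty=1): fills=#1x#2:1@103; bids=[#1:8@103] asks=[-]
After op 3 [order #3] market_sell(qty=6): fills=#1x#3:6@103; bids=[#1:2@103] asks=[-]
After op 4 [order #4] market_buy(qty=1): fills=none; bids=[#1:2@103] asks=[-]
After op 5 [order #5] limit_buy(price=98, qty=7): fills=none; bids=[#1:2@103 #5:7@98] asks=[-]
After op 6 [order #6] limit_sell(price=99, qty=3): fills=#1x#6:2@103; bids=[#5:7@98] asks=[#6:1@99]
After op 7 [order #7] limit_buy(price=102, qty=7): fills=#7x#6:1@99; bids=[#7:6@102 #5:7@98] asks=[-]
After op 8 cancel(order #2): fills=none; bids=[#7:6@102 #5:7@98] asks=[-]
After op 9 [order #8] limit_sell(price=105, qty=10): fills=none; bids=[#7:6@102 #5:7@98] asks=[#8:10@105]

Answer: BIDS (highest first):
  #7: 6@102
  #5: 7@98
ASKS (lowest first):
  #8: 10@105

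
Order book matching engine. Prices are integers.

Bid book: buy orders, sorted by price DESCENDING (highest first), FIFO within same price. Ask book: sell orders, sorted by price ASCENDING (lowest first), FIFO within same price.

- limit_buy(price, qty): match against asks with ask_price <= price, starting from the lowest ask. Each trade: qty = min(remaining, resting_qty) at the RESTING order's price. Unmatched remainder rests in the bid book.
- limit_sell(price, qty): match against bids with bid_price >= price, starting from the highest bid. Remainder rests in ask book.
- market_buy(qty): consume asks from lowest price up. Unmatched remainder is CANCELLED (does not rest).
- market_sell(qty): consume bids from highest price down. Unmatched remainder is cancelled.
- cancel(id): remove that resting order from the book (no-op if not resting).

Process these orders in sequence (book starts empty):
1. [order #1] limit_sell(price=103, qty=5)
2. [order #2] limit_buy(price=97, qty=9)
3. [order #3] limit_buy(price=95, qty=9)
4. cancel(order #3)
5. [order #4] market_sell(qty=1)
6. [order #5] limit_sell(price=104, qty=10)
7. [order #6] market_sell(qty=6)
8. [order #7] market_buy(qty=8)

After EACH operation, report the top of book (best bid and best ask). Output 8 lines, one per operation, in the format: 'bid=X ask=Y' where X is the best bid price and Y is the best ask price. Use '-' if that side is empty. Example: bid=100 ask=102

Answer: bid=- ask=103
bid=97 ask=103
bid=97 ask=103
bid=97 ask=103
bid=97 ask=103
bid=97 ask=103
bid=97 ask=103
bid=97 ask=104

Derivation:
After op 1 [order #1] limit_sell(price=103, qty=5): fills=none; bids=[-] asks=[#1:5@103]
After op 2 [order #2] limit_buy(price=97, qty=9): fills=none; bids=[#2:9@97] asks=[#1:5@103]
After op 3 [order #3] limit_buy(price=95, qty=9): fills=none; bids=[#2:9@97 #3:9@95] asks=[#1:5@103]
After op 4 cancel(order #3): fills=none; bids=[#2:9@97] asks=[#1:5@103]
After op 5 [order #4] market_sell(qty=1): fills=#2x#4:1@97; bids=[#2:8@97] asks=[#1:5@103]
After op 6 [order #5] limit_sell(price=104, qty=10): fills=none; bids=[#2:8@97] asks=[#1:5@103 #5:10@104]
After op 7 [order #6] market_sell(qty=6): fills=#2x#6:6@97; bids=[#2:2@97] asks=[#1:5@103 #5:10@104]
After op 8 [order #7] market_buy(qty=8): fills=#7x#1:5@103 #7x#5:3@104; bids=[#2:2@97] asks=[#5:7@104]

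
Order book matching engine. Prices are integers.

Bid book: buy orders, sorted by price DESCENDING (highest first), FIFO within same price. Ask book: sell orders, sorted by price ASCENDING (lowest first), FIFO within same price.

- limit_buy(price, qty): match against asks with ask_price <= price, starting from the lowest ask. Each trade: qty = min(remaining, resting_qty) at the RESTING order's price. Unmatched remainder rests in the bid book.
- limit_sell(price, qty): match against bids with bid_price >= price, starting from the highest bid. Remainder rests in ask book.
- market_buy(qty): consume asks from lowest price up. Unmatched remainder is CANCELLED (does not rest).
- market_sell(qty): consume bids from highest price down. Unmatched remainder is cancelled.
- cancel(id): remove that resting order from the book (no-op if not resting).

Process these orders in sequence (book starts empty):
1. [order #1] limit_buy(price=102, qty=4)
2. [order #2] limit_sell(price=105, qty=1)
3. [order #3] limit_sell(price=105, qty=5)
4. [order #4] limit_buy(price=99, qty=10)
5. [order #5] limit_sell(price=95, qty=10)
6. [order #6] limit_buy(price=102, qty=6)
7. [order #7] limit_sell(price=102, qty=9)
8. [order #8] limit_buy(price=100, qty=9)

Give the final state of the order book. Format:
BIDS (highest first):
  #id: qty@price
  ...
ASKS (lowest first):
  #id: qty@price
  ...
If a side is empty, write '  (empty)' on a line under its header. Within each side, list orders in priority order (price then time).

After op 1 [order #1] limit_buy(price=102, qty=4): fills=none; bids=[#1:4@102] asks=[-]
After op 2 [order #2] limit_sell(price=105, qty=1): fills=none; bids=[#1:4@102] asks=[#2:1@105]
After op 3 [order #3] limit_sell(price=105, qty=5): fills=none; bids=[#1:4@102] asks=[#2:1@105 #3:5@105]
After op 4 [order #4] limit_buy(price=99, qty=10): fills=none; bids=[#1:4@102 #4:10@99] asks=[#2:1@105 #3:5@105]
After op 5 [order #5] limit_sell(price=95, qty=10): fills=#1x#5:4@102 #4x#5:6@99; bids=[#4:4@99] asks=[#2:1@105 #3:5@105]
After op 6 [order #6] limit_buy(price=102, qty=6): fills=none; bids=[#6:6@102 #4:4@99] asks=[#2:1@105 #3:5@105]
After op 7 [order #7] limit_sell(price=102, qty=9): fills=#6x#7:6@102; bids=[#4:4@99] asks=[#7:3@102 #2:1@105 #3:5@105]
After op 8 [order #8] limit_buy(price=100, qty=9): fills=none; bids=[#8:9@100 #4:4@99] asks=[#7:3@102 #2:1@105 #3:5@105]

Answer: BIDS (highest first):
  #8: 9@100
  #4: 4@99
ASKS (lowest first):
  #7: 3@102
  #2: 1@105
  #3: 5@105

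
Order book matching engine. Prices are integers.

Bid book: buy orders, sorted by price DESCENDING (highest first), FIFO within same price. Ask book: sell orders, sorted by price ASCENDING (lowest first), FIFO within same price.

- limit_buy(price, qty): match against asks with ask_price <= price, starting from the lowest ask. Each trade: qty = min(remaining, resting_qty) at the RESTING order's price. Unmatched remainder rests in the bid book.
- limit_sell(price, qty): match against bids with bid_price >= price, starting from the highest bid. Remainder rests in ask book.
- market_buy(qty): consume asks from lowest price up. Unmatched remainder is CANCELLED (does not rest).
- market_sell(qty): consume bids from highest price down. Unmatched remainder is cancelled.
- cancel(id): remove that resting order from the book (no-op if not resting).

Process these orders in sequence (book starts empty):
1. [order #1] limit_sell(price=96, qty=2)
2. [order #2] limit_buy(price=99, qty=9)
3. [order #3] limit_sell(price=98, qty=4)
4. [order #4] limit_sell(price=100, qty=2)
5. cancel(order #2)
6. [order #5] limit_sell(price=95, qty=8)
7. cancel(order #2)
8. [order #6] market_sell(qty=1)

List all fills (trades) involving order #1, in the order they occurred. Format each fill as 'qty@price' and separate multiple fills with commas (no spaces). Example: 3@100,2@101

Answer: 2@96

Derivation:
After op 1 [order #1] limit_sell(price=96, qty=2): fills=none; bids=[-] asks=[#1:2@96]
After op 2 [order #2] limit_buy(price=99, qty=9): fills=#2x#1:2@96; bids=[#2:7@99] asks=[-]
After op 3 [order #3] limit_sell(price=98, qty=4): fills=#2x#3:4@99; bids=[#2:3@99] asks=[-]
After op 4 [order #4] limit_sell(price=100, qty=2): fills=none; bids=[#2:3@99] asks=[#4:2@100]
After op 5 cancel(order #2): fills=none; bids=[-] asks=[#4:2@100]
After op 6 [order #5] limit_sell(price=95, qty=8): fills=none; bids=[-] asks=[#5:8@95 #4:2@100]
After op 7 cancel(order #2): fills=none; bids=[-] asks=[#5:8@95 #4:2@100]
After op 8 [order #6] market_sell(qty=1): fills=none; bids=[-] asks=[#5:8@95 #4:2@100]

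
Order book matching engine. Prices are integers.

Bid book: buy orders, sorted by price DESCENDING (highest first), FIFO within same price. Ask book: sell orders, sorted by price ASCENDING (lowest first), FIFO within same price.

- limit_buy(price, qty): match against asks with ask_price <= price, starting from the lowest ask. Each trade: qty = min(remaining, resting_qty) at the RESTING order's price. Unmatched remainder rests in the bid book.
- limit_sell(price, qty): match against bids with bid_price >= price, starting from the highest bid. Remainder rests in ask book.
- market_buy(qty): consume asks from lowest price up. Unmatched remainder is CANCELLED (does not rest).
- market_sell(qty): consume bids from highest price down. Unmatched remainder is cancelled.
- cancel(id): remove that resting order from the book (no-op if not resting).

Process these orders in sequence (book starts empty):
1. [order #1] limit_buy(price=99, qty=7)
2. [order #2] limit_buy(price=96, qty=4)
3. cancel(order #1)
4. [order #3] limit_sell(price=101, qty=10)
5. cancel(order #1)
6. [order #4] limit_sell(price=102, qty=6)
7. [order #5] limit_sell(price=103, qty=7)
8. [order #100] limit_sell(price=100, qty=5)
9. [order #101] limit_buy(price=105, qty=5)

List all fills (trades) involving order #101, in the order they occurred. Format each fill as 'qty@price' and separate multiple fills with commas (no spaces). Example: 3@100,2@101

Answer: 5@100

Derivation:
After op 1 [order #1] limit_buy(price=99, qty=7): fills=none; bids=[#1:7@99] asks=[-]
After op 2 [order #2] limit_buy(price=96, qty=4): fills=none; bids=[#1:7@99 #2:4@96] asks=[-]
After op 3 cancel(order #1): fills=none; bids=[#2:4@96] asks=[-]
After op 4 [order #3] limit_sell(price=101, qty=10): fills=none; bids=[#2:4@96] asks=[#3:10@101]
After op 5 cancel(order #1): fills=none; bids=[#2:4@96] asks=[#3:10@101]
After op 6 [order #4] limit_sell(price=102, qty=6): fills=none; bids=[#2:4@96] asks=[#3:10@101 #4:6@102]
After op 7 [order #5] limit_sell(price=103, qty=7): fills=none; bids=[#2:4@96] asks=[#3:10@101 #4:6@102 #5:7@103]
After op 8 [order #100] limit_sell(price=100, qty=5): fills=none; bids=[#2:4@96] asks=[#100:5@100 #3:10@101 #4:6@102 #5:7@103]
After op 9 [order #101] limit_buy(price=105, qty=5): fills=#101x#100:5@100; bids=[#2:4@96] asks=[#3:10@101 #4:6@102 #5:7@103]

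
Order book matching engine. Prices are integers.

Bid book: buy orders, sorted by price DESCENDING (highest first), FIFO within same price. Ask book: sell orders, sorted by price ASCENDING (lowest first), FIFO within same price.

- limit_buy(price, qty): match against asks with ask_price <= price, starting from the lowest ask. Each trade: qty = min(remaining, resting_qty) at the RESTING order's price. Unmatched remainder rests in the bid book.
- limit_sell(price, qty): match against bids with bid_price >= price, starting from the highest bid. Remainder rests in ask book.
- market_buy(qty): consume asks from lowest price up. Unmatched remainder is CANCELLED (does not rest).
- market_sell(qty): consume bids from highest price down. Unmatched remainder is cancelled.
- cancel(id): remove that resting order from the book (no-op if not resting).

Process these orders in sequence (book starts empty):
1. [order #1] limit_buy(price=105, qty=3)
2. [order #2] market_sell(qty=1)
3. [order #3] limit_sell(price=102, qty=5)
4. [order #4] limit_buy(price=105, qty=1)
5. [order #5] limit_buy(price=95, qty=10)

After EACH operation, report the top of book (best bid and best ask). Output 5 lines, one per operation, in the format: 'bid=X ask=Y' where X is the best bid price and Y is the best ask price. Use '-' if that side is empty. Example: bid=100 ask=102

After op 1 [order #1] limit_buy(price=105, qty=3): fills=none; bids=[#1:3@105] asks=[-]
After op 2 [order #2] market_sell(qty=1): fills=#1x#2:1@105; bids=[#1:2@105] asks=[-]
After op 3 [order #3] limit_sell(price=102, qty=5): fills=#1x#3:2@105; bids=[-] asks=[#3:3@102]
After op 4 [order #4] limit_buy(price=105, qty=1): fills=#4x#3:1@102; bids=[-] asks=[#3:2@102]
After op 5 [order #5] limit_buy(price=95, qty=10): fills=none; bids=[#5:10@95] asks=[#3:2@102]

Answer: bid=105 ask=-
bid=105 ask=-
bid=- ask=102
bid=- ask=102
bid=95 ask=102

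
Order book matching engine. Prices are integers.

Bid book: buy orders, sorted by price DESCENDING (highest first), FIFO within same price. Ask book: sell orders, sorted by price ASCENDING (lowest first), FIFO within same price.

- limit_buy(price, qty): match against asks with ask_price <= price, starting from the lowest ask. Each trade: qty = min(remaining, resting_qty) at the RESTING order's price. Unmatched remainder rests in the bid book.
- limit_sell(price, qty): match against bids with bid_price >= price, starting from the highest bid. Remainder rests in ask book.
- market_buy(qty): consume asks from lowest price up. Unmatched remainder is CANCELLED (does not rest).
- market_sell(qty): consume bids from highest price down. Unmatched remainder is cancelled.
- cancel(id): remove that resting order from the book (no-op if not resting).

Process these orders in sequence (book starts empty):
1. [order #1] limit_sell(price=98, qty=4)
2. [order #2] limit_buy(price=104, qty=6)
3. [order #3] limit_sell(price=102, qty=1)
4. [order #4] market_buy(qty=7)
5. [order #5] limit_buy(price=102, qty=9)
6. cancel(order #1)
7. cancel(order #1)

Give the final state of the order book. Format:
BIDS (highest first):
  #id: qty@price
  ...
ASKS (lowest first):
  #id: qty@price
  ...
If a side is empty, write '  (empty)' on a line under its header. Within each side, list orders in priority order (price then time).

After op 1 [order #1] limit_sell(price=98, qty=4): fills=none; bids=[-] asks=[#1:4@98]
After op 2 [order #2] limit_buy(price=104, qty=6): fills=#2x#1:4@98; bids=[#2:2@104] asks=[-]
After op 3 [order #3] limit_sell(price=102, qty=1): fills=#2x#3:1@104; bids=[#2:1@104] asks=[-]
After op 4 [order #4] market_buy(qty=7): fills=none; bids=[#2:1@104] asks=[-]
After op 5 [order #5] limit_buy(price=102, qty=9): fills=none; bids=[#2:1@104 #5:9@102] asks=[-]
After op 6 cancel(order #1): fills=none; bids=[#2:1@104 #5:9@102] asks=[-]
After op 7 cancel(order #1): fills=none; bids=[#2:1@104 #5:9@102] asks=[-]

Answer: BIDS (highest first):
  #2: 1@104
  #5: 9@102
ASKS (lowest first):
  (empty)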